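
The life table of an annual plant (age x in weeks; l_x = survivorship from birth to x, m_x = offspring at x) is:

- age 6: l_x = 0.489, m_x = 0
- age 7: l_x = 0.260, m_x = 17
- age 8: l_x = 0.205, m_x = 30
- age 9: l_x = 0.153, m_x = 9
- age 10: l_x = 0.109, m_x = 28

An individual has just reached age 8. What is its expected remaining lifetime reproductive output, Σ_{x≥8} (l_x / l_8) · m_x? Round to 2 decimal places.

51.60

l_8 = 0.205. Conditional survival from age 8 to x is l_x / l_8.
  x=8: (0.205/0.205) × 30 = 30.0000
  x=9: (0.153/0.205) × 9 = 6.7171
  x=10: (0.109/0.205) × 28 = 14.8878
Sum = 30.0000 + 6.7171 + 14.8878 = 51.6049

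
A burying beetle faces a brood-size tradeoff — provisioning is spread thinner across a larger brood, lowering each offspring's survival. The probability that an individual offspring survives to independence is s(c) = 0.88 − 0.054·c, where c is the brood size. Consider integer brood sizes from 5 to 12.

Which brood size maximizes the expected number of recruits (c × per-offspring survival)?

8

Expected recruits = c × s(c):
  c=5: 5 × 0.610 = 3.050
  c=6: 6 × 0.556 = 3.336
  c=7: 7 × 0.502 = 3.514
  c=8: 8 × 0.448 = 3.584
  c=9: 9 × 0.394 = 3.546
  c=10: 10 × 0.340 = 3.400
  c=11: 11 × 0.286 = 3.146
  c=12: 12 × 0.232 = 2.784
Maximum at c = 8 (3.584 recruits).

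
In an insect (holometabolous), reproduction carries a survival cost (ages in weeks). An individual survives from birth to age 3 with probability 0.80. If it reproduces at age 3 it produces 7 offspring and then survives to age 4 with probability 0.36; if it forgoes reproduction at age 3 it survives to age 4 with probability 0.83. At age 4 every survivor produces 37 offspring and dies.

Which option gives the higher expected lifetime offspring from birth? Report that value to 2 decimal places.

24.57

breed at age 3: R₀ = 0.80 × (7 + 0.36 × 37) = 0.80 × 20.3200 = 16.2560
delay to age 4: R₀ = 0.80 × (0.83 × 37) = 0.80 × 30.7100 = 24.5680
Higher: delay to age 4 (24.5680).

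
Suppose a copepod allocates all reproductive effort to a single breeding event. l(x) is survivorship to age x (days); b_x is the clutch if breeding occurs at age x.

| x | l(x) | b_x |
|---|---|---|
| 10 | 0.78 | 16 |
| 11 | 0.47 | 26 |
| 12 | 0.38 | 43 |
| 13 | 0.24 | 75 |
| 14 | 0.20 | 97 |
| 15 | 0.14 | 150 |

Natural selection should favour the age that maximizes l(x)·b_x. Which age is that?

15

Expected offspring if breeding at age x = l(x) × b_x:
  age 10: 0.78 × 16 = 12.480
  age 11: 0.47 × 26 = 12.220
  age 12: 0.38 × 43 = 16.340
  age 13: 0.24 × 75 = 18.000
  age 14: 0.20 × 97 = 19.400
  age 15: 0.14 × 150 = 21.000
Maximum at age 15 (21.000).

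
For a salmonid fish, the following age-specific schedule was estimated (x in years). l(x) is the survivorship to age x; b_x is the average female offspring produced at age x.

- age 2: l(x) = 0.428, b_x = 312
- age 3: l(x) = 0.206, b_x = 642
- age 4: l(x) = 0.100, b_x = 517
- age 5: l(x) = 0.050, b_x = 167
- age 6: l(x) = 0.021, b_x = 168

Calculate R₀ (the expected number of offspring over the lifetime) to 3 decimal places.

R₀ = Σ l(x) b_x:
  age 2: 0.428 × 312 = 133.5360
  age 3: 0.206 × 642 = 132.2520
  age 4: 0.100 × 517 = 51.7000
  age 5: 0.050 × 167 = 8.3500
  age 6: 0.021 × 168 = 3.5280
R₀ = 133.5360 + 132.2520 + 51.7000 + 8.3500 + 3.5280 = 329.3660

329.366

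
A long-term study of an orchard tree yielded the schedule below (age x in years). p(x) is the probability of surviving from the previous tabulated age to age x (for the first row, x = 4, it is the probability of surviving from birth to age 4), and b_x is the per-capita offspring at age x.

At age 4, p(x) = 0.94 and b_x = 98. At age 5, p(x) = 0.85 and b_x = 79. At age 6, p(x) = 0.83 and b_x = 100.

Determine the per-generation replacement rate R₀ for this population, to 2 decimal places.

221.56

Survivorship from birth: l_x = p_4·p_5·…·p_x.
  l_4 = 0.94000
  l_5 = 0.79900
  l_6 = 0.66317
R₀ = Σ l_x b_x:
  age 4: 0.94000 × 98 = 92.1200
  age 5: 0.79900 × 79 = 63.1210
  age 6: 0.66317 × 100 = 66.3170
R₀ = 92.1200 + 63.1210 + 66.3170 = 221.5580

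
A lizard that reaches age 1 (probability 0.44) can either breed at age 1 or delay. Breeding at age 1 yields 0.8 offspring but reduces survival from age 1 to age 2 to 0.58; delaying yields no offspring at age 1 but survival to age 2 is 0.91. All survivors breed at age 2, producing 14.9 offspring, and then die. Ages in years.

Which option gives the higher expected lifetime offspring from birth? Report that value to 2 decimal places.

5.97

breed at age 1: R₀ = 0.44 × (0.8 + 0.58 × 14.9) = 0.44 × 9.4420 = 4.1545
delay to age 2: R₀ = 0.44 × (0.91 × 14.9) = 0.44 × 13.5590 = 5.9660
Higher: delay to age 2 (5.9660).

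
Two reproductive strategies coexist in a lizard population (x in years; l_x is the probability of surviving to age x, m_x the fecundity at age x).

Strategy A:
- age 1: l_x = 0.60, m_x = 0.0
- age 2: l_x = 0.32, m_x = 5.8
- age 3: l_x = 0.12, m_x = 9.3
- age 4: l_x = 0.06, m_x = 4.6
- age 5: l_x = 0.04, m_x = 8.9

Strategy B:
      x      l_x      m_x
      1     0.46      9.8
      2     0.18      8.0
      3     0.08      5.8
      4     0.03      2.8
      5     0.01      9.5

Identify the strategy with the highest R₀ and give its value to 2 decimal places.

6.59

Strategy A: R₀ = 0.60×0.0 + 0.32×5.8 + 0.12×9.3 + 0.06×4.6 + 0.04×8.9 = 3.6040
Strategy B: R₀ = 0.46×9.8 + 0.18×8.0 + 0.08×5.8 + 0.03×2.8 + 0.01×9.5 = 6.5910
Highest R₀: strategy B with 6.5910.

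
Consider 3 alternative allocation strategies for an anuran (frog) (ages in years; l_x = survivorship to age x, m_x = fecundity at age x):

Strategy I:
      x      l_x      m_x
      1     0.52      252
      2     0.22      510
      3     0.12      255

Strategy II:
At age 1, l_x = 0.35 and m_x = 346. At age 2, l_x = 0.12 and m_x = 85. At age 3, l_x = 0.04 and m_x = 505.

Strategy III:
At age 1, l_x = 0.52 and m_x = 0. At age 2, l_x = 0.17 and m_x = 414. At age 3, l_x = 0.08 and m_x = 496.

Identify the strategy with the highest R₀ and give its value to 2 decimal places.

Strategy I: R₀ = 0.52×252 + 0.22×510 + 0.12×255 = 273.8400
Strategy II: R₀ = 0.35×346 + 0.12×85 + 0.04×505 = 151.5000
Strategy III: R₀ = 0.52×0 + 0.17×414 + 0.08×496 = 110.0600
Highest R₀: strategy I with 273.8400.

273.84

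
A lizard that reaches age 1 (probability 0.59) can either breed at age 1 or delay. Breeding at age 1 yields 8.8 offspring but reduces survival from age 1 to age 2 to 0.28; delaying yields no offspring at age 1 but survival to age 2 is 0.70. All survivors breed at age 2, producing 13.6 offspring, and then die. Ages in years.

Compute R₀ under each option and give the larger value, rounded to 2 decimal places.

breed at age 1: R₀ = 0.59 × (8.8 + 0.28 × 13.6) = 0.59 × 12.6080 = 7.4387
delay to age 2: R₀ = 0.59 × (0.70 × 13.6) = 0.59 × 9.5200 = 5.6168
Higher: breed at age 1 (7.4387).

7.44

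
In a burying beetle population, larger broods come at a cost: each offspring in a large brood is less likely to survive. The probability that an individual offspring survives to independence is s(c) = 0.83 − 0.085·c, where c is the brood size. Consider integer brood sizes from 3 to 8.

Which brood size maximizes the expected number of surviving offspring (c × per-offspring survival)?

5

Expected surviving offspring = c × s(c):
  c=3: 3 × 0.575 = 1.725
  c=4: 4 × 0.490 = 1.960
  c=5: 5 × 0.405 = 2.025
  c=6: 6 × 0.320 = 1.920
  c=7: 7 × 0.235 = 1.645
  c=8: 8 × 0.150 = 1.200
Maximum at c = 5 (2.025 surviving offspring).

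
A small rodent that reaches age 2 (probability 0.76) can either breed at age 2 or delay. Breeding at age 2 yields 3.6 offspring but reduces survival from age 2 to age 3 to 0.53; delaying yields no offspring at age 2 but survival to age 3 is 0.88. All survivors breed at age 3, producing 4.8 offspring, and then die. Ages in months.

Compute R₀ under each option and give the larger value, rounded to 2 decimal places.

4.67

breed at age 2: R₀ = 0.76 × (3.6 + 0.53 × 4.8) = 0.76 × 6.1440 = 4.6694
delay to age 3: R₀ = 0.76 × (0.88 × 4.8) = 0.76 × 4.2240 = 3.2102
Higher: breed at age 2 (4.6694).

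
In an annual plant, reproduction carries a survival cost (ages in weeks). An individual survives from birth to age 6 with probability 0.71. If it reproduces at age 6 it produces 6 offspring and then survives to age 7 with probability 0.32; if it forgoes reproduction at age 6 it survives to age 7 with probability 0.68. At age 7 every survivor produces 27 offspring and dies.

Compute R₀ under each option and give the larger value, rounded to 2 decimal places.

13.04

breed at age 6: R₀ = 0.71 × (6 + 0.32 × 27) = 0.71 × 14.6400 = 10.3944
delay to age 7: R₀ = 0.71 × (0.68 × 27) = 0.71 × 18.3600 = 13.0356
Higher: delay to age 7 (13.0356).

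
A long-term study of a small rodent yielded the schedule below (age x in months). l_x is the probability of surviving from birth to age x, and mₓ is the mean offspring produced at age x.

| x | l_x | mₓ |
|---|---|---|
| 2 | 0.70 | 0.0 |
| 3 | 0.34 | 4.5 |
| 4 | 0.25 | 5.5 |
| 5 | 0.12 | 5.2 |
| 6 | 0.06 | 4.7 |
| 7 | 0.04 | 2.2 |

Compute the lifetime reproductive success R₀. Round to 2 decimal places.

3.90

R₀ = Σ l_x mₓ:
  age 2: 0.70 × 0.0 = 0.0000
  age 3: 0.34 × 4.5 = 1.5300
  age 4: 0.25 × 5.5 = 1.3750
  age 5: 0.12 × 5.2 = 0.6240
  age 6: 0.06 × 4.7 = 0.2820
  age 7: 0.04 × 2.2 = 0.0880
R₀ = 0.0000 + 1.5300 + 1.3750 + 0.6240 + 0.2820 + 0.0880 = 3.8990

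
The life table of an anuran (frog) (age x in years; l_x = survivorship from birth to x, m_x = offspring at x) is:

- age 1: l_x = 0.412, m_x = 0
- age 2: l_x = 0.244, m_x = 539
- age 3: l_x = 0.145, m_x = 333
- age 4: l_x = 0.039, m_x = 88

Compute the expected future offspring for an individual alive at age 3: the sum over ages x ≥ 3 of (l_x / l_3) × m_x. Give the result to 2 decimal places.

l_3 = 0.145. Conditional survival from age 3 to x is l_x / l_3.
  x=3: (0.145/0.145) × 333 = 333.0000
  x=4: (0.039/0.145) × 88 = 23.6690
Sum = 333.0000 + 23.6690 = 356.6690

356.67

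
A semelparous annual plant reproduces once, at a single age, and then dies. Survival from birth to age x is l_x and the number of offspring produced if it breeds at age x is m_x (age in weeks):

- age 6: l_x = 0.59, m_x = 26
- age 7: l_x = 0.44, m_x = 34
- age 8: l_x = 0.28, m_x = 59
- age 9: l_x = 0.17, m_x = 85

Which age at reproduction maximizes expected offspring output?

8

Expected offspring if breeding at age x = l_x × m_x:
  age 6: 0.59 × 26 = 15.340
  age 7: 0.44 × 34 = 14.960
  age 8: 0.28 × 59 = 16.520
  age 9: 0.17 × 85 = 14.450
Maximum at age 8 (16.520).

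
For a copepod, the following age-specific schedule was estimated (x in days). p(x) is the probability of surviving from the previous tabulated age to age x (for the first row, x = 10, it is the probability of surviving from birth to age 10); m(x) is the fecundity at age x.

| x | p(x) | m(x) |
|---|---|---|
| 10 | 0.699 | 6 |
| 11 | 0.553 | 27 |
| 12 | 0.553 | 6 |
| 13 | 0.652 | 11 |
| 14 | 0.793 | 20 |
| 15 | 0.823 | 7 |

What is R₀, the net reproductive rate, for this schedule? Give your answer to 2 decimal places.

20.29

Survivorship from birth: l_x = p_10·p_11·…·p_x.
  l_10 = 0.69900
  l_11 = 0.38655
  l_12 = 0.21376
  l_13 = 0.13937
  l_14 = 0.11052
  l_15 = 0.09096
R₀ = Σ l_x m(x):
  age 10: 0.69900 × 6 = 4.1940
  age 11: 0.38655 × 27 = 10.4368
  age 12: 0.21376 × 6 = 1.2826
  age 13: 0.13937 × 11 = 1.5331
  age 14: 0.11052 × 20 = 2.2104
  age 15: 0.09096 × 7 = 0.6367
R₀ = 4.1940 + 10.4368 + 1.2826 + 1.5331 + 2.2104 + 0.6367 = 20.2936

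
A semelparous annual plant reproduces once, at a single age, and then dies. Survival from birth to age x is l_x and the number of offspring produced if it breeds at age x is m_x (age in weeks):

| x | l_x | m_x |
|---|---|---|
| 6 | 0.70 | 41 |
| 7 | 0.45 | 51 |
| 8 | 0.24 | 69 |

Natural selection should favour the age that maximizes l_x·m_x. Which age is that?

6

Expected offspring if breeding at age x = l_x × m_x:
  age 6: 0.70 × 41 = 28.700
  age 7: 0.45 × 51 = 22.950
  age 8: 0.24 × 69 = 16.560
Maximum at age 6 (28.700).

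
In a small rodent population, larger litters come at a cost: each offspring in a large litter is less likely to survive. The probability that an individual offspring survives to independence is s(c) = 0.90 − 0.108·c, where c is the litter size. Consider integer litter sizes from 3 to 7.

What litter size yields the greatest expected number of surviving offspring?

4

Expected surviving offspring = c × s(c):
  c=3: 3 × 0.576 = 1.728
  c=4: 4 × 0.468 = 1.872
  c=5: 5 × 0.360 = 1.800
  c=6: 6 × 0.252 = 1.512
  c=7: 7 × 0.144 = 1.008
Maximum at c = 4 (1.872 surviving offspring).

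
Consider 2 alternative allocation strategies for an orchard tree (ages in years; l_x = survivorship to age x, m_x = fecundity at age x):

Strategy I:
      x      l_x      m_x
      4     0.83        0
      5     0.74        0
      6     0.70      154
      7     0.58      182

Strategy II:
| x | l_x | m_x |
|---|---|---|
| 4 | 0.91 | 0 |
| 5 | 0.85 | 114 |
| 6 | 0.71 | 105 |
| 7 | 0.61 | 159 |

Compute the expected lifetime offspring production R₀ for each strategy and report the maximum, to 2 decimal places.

268.44

Strategy I: R₀ = 0.83×0 + 0.74×0 + 0.70×154 + 0.58×182 = 213.3600
Strategy II: R₀ = 0.91×0 + 0.85×114 + 0.71×105 + 0.61×159 = 268.4400
Highest R₀: strategy II with 268.4400.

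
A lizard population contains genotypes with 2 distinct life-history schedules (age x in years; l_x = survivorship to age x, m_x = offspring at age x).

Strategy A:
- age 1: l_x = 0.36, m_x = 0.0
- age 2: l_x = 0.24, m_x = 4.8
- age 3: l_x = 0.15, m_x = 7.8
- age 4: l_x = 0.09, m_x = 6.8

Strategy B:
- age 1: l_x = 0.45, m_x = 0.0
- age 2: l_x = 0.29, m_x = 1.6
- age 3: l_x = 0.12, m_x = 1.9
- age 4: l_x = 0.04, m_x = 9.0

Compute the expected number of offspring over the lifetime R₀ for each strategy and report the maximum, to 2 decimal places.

Strategy A: R₀ = 0.36×0.0 + 0.24×4.8 + 0.15×7.8 + 0.09×6.8 = 2.9340
Strategy B: R₀ = 0.45×0.0 + 0.29×1.6 + 0.12×1.9 + 0.04×9.0 = 1.0520
Highest R₀: strategy A with 2.9340.

2.93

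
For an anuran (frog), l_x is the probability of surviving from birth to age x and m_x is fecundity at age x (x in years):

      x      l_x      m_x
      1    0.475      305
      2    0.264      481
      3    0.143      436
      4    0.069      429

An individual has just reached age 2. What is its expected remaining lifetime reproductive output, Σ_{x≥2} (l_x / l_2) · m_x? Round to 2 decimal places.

l_2 = 0.264. Conditional survival from age 2 to x is l_x / l_2.
  x=2: (0.264/0.264) × 481 = 481.0000
  x=3: (0.143/0.264) × 436 = 236.1667
  x=4: (0.069/0.264) × 429 = 112.1250
Sum = 481.0000 + 236.1667 + 112.1250 = 829.2917

829.29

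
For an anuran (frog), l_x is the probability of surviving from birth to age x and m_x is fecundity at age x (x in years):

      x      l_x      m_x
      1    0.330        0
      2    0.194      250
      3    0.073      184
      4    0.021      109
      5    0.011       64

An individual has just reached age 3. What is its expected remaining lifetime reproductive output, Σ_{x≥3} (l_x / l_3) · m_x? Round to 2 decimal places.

l_3 = 0.073. Conditional survival from age 3 to x is l_x / l_3.
  x=3: (0.073/0.073) × 184 = 184.0000
  x=4: (0.021/0.073) × 109 = 31.3562
  x=5: (0.011/0.073) × 64 = 9.6438
Sum = 184.0000 + 31.3562 + 9.6438 = 225.0000

225.00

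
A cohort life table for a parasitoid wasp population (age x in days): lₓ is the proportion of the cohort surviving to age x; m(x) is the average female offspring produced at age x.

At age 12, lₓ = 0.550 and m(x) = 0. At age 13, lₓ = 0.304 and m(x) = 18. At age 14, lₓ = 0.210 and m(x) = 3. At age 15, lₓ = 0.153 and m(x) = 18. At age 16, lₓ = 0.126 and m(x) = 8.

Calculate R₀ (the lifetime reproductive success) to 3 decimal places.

R₀ = Σ lₓ m(x):
  age 12: 0.550 × 0 = 0.0000
  age 13: 0.304 × 18 = 5.4720
  age 14: 0.210 × 3 = 0.6300
  age 15: 0.153 × 18 = 2.7540
  age 16: 0.126 × 8 = 1.0080
R₀ = 0.0000 + 5.4720 + 0.6300 + 2.7540 + 1.0080 = 9.8640

9.864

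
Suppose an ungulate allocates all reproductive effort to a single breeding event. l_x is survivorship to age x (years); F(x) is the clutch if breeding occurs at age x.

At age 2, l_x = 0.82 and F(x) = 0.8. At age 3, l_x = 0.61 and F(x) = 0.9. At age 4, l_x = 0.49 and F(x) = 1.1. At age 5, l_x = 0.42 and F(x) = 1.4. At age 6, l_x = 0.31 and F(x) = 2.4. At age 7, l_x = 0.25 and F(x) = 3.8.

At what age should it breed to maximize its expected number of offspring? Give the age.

7

Expected offspring if breeding at age x = l_x × F(x):
  age 2: 0.82 × 0.8 = 0.656
  age 3: 0.61 × 0.9 = 0.549
  age 4: 0.49 × 1.1 = 0.539
  age 5: 0.42 × 1.4 = 0.588
  age 6: 0.31 × 2.4 = 0.744
  age 7: 0.25 × 3.8 = 0.950
Maximum at age 7 (0.950).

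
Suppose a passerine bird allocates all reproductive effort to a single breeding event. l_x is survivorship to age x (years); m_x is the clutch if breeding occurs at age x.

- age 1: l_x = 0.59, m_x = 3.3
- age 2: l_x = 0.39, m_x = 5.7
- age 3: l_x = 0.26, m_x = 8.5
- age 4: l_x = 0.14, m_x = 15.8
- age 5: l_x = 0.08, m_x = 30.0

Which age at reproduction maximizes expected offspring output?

Expected offspring if breeding at age x = l_x × m_x:
  age 1: 0.59 × 3.3 = 1.947
  age 2: 0.39 × 5.7 = 2.223
  age 3: 0.26 × 8.5 = 2.210
  age 4: 0.14 × 15.8 = 2.212
  age 5: 0.08 × 30.0 = 2.400
Maximum at age 5 (2.400).

5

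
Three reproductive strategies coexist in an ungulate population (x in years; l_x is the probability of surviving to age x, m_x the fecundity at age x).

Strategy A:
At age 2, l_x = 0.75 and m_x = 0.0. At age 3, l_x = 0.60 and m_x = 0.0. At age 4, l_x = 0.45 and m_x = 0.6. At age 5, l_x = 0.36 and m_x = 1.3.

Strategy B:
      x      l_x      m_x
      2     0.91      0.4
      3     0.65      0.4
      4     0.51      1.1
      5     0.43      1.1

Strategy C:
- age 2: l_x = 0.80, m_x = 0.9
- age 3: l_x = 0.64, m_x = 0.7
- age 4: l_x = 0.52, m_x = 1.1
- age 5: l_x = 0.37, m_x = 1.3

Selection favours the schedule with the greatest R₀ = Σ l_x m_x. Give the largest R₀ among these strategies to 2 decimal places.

2.22

Strategy A: R₀ = 0.75×0.0 + 0.60×0.0 + 0.45×0.6 + 0.36×1.3 = 0.7380
Strategy B: R₀ = 0.91×0.4 + 0.65×0.4 + 0.51×1.1 + 0.43×1.1 = 1.6580
Strategy C: R₀ = 0.80×0.9 + 0.64×0.7 + 0.52×1.1 + 0.37×1.3 = 2.2210
Highest R₀: strategy C with 2.2210.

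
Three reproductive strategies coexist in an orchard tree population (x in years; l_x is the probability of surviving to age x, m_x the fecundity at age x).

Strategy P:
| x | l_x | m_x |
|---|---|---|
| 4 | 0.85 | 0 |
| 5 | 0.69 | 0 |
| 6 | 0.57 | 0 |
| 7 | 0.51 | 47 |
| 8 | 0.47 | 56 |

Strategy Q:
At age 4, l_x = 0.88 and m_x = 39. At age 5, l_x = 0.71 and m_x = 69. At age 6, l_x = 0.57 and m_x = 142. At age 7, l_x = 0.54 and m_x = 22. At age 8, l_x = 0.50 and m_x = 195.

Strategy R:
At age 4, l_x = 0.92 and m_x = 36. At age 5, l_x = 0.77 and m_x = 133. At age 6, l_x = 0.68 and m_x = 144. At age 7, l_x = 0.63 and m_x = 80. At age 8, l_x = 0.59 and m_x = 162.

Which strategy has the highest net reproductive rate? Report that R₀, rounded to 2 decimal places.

379.43

Strategy P: R₀ = 0.85×0 + 0.69×0 + 0.57×0 + 0.51×47 + 0.47×56 = 50.2900
Strategy Q: R₀ = 0.88×39 + 0.71×69 + 0.57×142 + 0.54×22 + 0.50×195 = 273.6300
Strategy R: R₀ = 0.92×36 + 0.77×133 + 0.68×144 + 0.63×80 + 0.59×162 = 379.4300
Highest R₀: strategy R with 379.4300.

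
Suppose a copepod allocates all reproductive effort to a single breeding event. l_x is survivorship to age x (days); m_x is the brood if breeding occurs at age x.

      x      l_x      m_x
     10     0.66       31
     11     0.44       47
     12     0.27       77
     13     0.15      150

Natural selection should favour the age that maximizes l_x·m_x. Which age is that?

Expected offspring if breeding at age x = l_x × m_x:
  age 10: 0.66 × 31 = 20.460
  age 11: 0.44 × 47 = 20.680
  age 12: 0.27 × 77 = 20.790
  age 13: 0.15 × 150 = 22.500
Maximum at age 13 (22.500).

13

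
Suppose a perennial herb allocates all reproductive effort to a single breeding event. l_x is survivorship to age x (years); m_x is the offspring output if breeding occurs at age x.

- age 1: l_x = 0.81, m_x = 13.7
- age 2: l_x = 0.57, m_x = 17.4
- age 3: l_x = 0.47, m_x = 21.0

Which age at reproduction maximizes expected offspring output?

1

Expected offspring if breeding at age x = l_x × m_x:
  age 1: 0.81 × 13.7 = 11.097
  age 2: 0.57 × 17.4 = 9.918
  age 3: 0.47 × 21.0 = 9.870
Maximum at age 1 (11.097).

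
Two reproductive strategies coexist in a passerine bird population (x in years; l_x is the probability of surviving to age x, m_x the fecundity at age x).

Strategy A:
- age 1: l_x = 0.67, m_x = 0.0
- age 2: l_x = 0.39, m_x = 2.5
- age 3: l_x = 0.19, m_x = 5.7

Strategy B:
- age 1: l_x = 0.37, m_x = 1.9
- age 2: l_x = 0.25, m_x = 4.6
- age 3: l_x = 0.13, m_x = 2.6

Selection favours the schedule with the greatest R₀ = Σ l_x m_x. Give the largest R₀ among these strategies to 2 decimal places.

Strategy A: R₀ = 0.67×0.0 + 0.39×2.5 + 0.19×5.7 = 2.0580
Strategy B: R₀ = 0.37×1.9 + 0.25×4.6 + 0.13×2.6 = 2.1910
Highest R₀: strategy B with 2.1910.

2.19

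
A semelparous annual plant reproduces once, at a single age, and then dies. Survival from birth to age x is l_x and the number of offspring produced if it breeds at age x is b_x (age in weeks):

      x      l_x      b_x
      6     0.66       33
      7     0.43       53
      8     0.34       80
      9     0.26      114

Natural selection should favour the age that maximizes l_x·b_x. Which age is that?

Expected offspring if breeding at age x = l_x × b_x:
  age 6: 0.66 × 33 = 21.780
  age 7: 0.43 × 53 = 22.790
  age 8: 0.34 × 80 = 27.200
  age 9: 0.26 × 114 = 29.640
Maximum at age 9 (29.640).

9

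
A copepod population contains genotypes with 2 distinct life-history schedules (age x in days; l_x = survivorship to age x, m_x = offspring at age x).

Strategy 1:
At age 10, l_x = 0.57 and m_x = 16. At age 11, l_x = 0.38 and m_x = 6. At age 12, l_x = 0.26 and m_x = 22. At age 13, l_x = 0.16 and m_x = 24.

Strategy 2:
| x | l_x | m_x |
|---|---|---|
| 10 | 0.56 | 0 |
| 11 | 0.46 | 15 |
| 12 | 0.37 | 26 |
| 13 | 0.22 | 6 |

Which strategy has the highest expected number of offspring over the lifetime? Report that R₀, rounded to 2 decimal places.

Strategy 1: R₀ = 0.57×16 + 0.38×6 + 0.26×22 + 0.16×24 = 20.9600
Strategy 2: R₀ = 0.56×0 + 0.46×15 + 0.37×26 + 0.22×6 = 17.8400
Highest R₀: strategy 1 with 20.9600.

20.96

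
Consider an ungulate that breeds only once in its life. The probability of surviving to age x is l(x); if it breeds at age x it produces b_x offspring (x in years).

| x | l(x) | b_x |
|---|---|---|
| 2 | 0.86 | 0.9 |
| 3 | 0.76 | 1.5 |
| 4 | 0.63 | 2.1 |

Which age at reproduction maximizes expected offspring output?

4

Expected offspring if breeding at age x = l(x) × b_x:
  age 2: 0.86 × 0.9 = 0.774
  age 3: 0.76 × 1.5 = 1.140
  age 4: 0.63 × 2.1 = 1.323
Maximum at age 4 (1.323).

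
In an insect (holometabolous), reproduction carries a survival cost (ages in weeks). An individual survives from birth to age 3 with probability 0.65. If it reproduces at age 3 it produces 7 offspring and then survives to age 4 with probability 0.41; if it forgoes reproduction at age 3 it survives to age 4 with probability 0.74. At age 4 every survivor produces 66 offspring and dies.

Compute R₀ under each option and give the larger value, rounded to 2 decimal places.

31.75

breed at age 3: R₀ = 0.65 × (7 + 0.41 × 66) = 0.65 × 34.0600 = 22.1390
delay to age 4: R₀ = 0.65 × (0.74 × 66) = 0.65 × 48.8400 = 31.7460
Higher: delay to age 4 (31.7460).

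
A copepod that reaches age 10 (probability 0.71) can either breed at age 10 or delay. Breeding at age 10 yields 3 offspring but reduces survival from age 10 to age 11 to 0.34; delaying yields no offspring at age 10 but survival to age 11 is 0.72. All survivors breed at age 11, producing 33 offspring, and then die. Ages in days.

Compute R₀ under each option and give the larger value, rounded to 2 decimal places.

breed at age 10: R₀ = 0.71 × (3 + 0.34 × 33) = 0.71 × 14.2200 = 10.0962
delay to age 11: R₀ = 0.71 × (0.72 × 33) = 0.71 × 23.7600 = 16.8696
Higher: delay to age 11 (16.8696).

16.87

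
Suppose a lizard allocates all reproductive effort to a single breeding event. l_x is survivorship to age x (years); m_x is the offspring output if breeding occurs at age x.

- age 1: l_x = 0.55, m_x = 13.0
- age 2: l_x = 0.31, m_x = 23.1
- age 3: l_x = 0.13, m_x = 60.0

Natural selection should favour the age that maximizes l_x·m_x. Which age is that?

3

Expected offspring if breeding at age x = l_x × m_x:
  age 1: 0.55 × 13.0 = 7.150
  age 2: 0.31 × 23.1 = 7.161
  age 3: 0.13 × 60.0 = 7.800
Maximum at age 3 (7.800).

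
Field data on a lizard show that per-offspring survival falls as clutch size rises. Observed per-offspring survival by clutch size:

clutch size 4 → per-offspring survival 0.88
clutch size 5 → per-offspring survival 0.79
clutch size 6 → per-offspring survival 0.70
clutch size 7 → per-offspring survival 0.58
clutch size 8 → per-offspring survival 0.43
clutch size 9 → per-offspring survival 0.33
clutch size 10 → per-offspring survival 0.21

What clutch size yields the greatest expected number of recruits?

Expected recruits = c × s(c):
  c=4: 4 × 0.88 = 3.520
  c=5: 5 × 0.79 = 3.950
  c=6: 6 × 0.70 = 4.200
  c=7: 7 × 0.58 = 4.060
  c=8: 8 × 0.43 = 3.440
  c=9: 9 × 0.33 = 2.970
  c=10: 10 × 0.21 = 2.100
Maximum at c = 6 (4.200 recruits).

6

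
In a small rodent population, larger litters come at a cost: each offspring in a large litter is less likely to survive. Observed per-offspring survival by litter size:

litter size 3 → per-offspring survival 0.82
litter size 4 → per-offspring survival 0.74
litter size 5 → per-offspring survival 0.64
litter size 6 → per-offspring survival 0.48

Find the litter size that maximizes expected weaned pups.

Expected weaned pups = c × s(c):
  c=3: 3 × 0.82 = 2.460
  c=4: 4 × 0.74 = 2.960
  c=5: 5 × 0.64 = 3.200
  c=6: 6 × 0.48 = 2.880
Maximum at c = 5 (3.200 weaned pups).

5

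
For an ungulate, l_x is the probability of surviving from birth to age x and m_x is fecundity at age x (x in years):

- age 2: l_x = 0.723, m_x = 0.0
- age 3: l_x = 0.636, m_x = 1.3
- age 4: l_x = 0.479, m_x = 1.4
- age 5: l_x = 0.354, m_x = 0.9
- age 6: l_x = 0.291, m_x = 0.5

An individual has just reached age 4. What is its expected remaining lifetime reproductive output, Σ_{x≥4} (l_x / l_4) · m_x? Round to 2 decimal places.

2.37

l_4 = 0.479. Conditional survival from age 4 to x is l_x / l_4.
  x=4: (0.479/0.479) × 1.4 = 1.4000
  x=5: (0.354/0.479) × 0.9 = 0.6651
  x=6: (0.291/0.479) × 0.5 = 0.3038
Sum = 1.4000 + 0.6651 + 0.3038 = 2.3689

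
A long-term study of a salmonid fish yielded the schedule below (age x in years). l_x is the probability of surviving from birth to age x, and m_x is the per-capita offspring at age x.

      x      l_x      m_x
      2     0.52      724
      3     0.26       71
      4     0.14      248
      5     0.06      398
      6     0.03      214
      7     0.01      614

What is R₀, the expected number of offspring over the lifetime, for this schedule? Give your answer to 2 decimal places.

R₀ = Σ l_x m_x:
  age 2: 0.52 × 724 = 376.4800
  age 3: 0.26 × 71 = 18.4600
  age 4: 0.14 × 248 = 34.7200
  age 5: 0.06 × 398 = 23.8800
  age 6: 0.03 × 214 = 6.4200
  age 7: 0.01 × 614 = 6.1400
R₀ = 376.4800 + 18.4600 + 34.7200 + 23.8800 + 6.4200 + 6.1400 = 466.1000

466.10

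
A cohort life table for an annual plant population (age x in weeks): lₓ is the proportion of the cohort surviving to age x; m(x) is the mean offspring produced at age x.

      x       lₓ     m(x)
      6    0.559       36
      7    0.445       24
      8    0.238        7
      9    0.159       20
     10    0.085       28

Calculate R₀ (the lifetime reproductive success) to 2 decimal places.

38.03

R₀ = Σ lₓ m(x):
  age 6: 0.559 × 36 = 20.1240
  age 7: 0.445 × 24 = 10.6800
  age 8: 0.238 × 7 = 1.6660
  age 9: 0.159 × 20 = 3.1800
  age 10: 0.085 × 28 = 2.3800
R₀ = 20.1240 + 10.6800 + 1.6660 + 3.1800 + 2.3800 = 38.0300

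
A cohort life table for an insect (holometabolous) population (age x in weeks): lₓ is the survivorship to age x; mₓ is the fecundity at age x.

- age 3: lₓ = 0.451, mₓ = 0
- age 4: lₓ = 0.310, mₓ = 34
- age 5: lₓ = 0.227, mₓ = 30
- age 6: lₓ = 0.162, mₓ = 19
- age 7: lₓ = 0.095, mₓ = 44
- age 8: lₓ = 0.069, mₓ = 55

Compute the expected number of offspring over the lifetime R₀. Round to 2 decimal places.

28.40

R₀ = Σ lₓ mₓ:
  age 3: 0.451 × 0 = 0.0000
  age 4: 0.310 × 34 = 10.5400
  age 5: 0.227 × 30 = 6.8100
  age 6: 0.162 × 19 = 3.0780
  age 7: 0.095 × 44 = 4.1800
  age 8: 0.069 × 55 = 3.7950
R₀ = 0.0000 + 10.5400 + 6.8100 + 3.0780 + 4.1800 + 3.7950 = 28.4030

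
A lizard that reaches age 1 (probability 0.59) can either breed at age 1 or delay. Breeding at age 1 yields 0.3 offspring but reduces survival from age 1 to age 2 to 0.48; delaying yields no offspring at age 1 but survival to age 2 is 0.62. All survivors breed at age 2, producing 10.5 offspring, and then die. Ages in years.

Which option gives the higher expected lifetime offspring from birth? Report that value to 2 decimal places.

breed at age 1: R₀ = 0.59 × (0.3 + 0.48 × 10.5) = 0.59 × 5.3400 = 3.1506
delay to age 2: R₀ = 0.59 × (0.62 × 10.5) = 0.59 × 6.5100 = 3.8409
Higher: delay to age 2 (3.8409).

3.84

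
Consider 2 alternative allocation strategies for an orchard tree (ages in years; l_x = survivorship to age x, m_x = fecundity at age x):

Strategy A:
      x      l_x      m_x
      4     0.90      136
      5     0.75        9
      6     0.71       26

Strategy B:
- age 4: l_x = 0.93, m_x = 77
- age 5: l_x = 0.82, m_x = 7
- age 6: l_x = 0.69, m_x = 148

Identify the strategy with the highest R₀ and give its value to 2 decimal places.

Strategy A: R₀ = 0.90×136 + 0.75×9 + 0.71×26 = 147.6100
Strategy B: R₀ = 0.93×77 + 0.82×7 + 0.69×148 = 179.4700
Highest R₀: strategy B with 179.4700.

179.47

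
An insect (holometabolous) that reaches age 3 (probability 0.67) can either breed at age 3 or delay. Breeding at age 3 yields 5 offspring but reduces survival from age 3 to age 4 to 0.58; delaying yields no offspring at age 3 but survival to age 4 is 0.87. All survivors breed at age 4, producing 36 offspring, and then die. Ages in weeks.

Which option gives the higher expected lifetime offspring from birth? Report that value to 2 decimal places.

breed at age 3: R₀ = 0.67 × (5 + 0.58 × 36) = 0.67 × 25.8800 = 17.3396
delay to age 4: R₀ = 0.67 × (0.87 × 36) = 0.67 × 31.3200 = 20.9844
Higher: delay to age 4 (20.9844).

20.98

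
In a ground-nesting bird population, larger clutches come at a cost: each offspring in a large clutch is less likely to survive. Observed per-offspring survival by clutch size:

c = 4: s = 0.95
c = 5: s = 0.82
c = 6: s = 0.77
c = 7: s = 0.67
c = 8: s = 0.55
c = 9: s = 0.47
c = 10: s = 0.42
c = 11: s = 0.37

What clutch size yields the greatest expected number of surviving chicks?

7

Expected surviving chicks = c × s(c):
  c=4: 4 × 0.95 = 3.800
  c=5: 5 × 0.82 = 4.100
  c=6: 6 × 0.77 = 4.620
  c=7: 7 × 0.67 = 4.690
  c=8: 8 × 0.55 = 4.400
  c=9: 9 × 0.47 = 4.230
  c=10: 10 × 0.42 = 4.200
  c=11: 11 × 0.37 = 4.070
Maximum at c = 7 (4.690 surviving chicks).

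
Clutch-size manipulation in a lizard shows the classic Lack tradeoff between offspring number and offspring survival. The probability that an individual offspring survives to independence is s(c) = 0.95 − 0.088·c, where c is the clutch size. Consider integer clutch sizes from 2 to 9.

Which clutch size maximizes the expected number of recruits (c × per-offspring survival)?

5

Expected recruits = c × s(c):
  c=2: 2 × 0.774 = 1.548
  c=3: 3 × 0.686 = 2.058
  c=4: 4 × 0.598 = 2.392
  c=5: 5 × 0.510 = 2.550
  c=6: 6 × 0.422 = 2.532
  c=7: 7 × 0.334 = 2.338
  c=8: 8 × 0.246 = 1.968
  c=9: 9 × 0.158 = 1.422
Maximum at c = 5 (2.550 recruits).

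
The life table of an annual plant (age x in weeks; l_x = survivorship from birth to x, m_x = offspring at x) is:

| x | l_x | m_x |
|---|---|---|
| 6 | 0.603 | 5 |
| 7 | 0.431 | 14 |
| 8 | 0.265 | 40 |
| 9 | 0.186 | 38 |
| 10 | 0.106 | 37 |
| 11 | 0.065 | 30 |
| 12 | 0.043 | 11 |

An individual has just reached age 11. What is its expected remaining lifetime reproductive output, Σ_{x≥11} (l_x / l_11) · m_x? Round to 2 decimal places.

37.28

l_11 = 0.065. Conditional survival from age 11 to x is l_x / l_11.
  x=11: (0.065/0.065) × 30 = 30.0000
  x=12: (0.043/0.065) × 11 = 7.2769
Sum = 30.0000 + 7.2769 = 37.2769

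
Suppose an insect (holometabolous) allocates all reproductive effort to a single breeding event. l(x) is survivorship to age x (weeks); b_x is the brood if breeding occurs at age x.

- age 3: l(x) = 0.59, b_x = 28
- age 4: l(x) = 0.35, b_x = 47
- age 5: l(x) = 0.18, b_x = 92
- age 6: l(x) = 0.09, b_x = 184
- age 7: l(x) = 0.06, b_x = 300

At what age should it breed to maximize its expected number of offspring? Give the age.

7

Expected offspring if breeding at age x = l(x) × b_x:
  age 3: 0.59 × 28 = 16.520
  age 4: 0.35 × 47 = 16.450
  age 5: 0.18 × 92 = 16.560
  age 6: 0.09 × 184 = 16.560
  age 7: 0.06 × 300 = 18.000
Maximum at age 7 (18.000).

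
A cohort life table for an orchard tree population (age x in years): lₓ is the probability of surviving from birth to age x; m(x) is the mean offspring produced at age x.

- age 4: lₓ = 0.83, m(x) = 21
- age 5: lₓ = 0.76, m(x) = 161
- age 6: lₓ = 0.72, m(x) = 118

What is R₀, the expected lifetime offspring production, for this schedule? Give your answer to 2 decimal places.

R₀ = Σ lₓ m(x):
  age 4: 0.83 × 21 = 17.4300
  age 5: 0.76 × 161 = 122.3600
  age 6: 0.72 × 118 = 84.9600
R₀ = 17.4300 + 122.3600 + 84.9600 = 224.7500

224.75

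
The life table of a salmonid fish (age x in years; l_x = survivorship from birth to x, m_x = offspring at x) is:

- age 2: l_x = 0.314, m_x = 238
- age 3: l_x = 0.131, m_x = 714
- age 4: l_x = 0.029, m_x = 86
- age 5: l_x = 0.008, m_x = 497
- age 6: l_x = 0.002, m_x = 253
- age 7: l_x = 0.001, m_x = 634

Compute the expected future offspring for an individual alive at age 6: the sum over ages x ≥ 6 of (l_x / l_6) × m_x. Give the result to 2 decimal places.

l_6 = 0.002. Conditional survival from age 6 to x is l_x / l_6.
  x=6: (0.002/0.002) × 253 = 253.0000
  x=7: (0.001/0.002) × 634 = 317.0000
Sum = 253.0000 + 317.0000 = 570.0000

570.00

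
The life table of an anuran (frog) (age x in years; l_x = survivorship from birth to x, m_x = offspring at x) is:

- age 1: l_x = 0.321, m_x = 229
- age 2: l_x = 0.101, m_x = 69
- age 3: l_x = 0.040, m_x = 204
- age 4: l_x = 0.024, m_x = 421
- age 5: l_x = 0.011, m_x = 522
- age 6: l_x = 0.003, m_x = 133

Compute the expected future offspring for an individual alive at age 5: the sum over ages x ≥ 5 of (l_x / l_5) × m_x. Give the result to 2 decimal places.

l_5 = 0.011. Conditional survival from age 5 to x is l_x / l_5.
  x=5: (0.011/0.011) × 522 = 522.0000
  x=6: (0.003/0.011) × 133 = 36.2727
Sum = 522.0000 + 36.2727 = 558.2727

558.27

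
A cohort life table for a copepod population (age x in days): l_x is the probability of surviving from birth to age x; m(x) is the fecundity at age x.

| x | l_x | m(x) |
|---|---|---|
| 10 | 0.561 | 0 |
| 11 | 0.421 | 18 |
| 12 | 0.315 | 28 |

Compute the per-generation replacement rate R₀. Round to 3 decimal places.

R₀ = Σ l_x m(x):
  age 10: 0.561 × 0 = 0.0000
  age 11: 0.421 × 18 = 7.5780
  age 12: 0.315 × 28 = 8.8200
R₀ = 0.0000 + 7.5780 + 8.8200 = 16.3980

16.398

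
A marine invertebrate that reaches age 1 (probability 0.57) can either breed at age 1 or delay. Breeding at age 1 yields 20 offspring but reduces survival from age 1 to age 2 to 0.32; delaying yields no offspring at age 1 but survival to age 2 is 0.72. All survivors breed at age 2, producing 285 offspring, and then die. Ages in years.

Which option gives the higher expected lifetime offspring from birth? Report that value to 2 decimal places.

breed at age 1: R₀ = 0.57 × (20 + 0.32 × 285) = 0.57 × 111.2000 = 63.3840
delay to age 2: R₀ = 0.57 × (0.72 × 285) = 0.57 × 205.2000 = 116.9640
Higher: delay to age 2 (116.9640).

116.96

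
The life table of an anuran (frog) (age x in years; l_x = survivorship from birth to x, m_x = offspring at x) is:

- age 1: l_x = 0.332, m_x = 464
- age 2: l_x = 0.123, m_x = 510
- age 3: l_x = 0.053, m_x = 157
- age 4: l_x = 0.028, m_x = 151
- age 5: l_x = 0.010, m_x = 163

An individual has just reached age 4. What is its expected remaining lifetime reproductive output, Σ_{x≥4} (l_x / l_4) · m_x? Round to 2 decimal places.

209.21

l_4 = 0.028. Conditional survival from age 4 to x is l_x / l_4.
  x=4: (0.028/0.028) × 151 = 151.0000
  x=5: (0.010/0.028) × 163 = 58.2143
Sum = 151.0000 + 58.2143 = 209.2143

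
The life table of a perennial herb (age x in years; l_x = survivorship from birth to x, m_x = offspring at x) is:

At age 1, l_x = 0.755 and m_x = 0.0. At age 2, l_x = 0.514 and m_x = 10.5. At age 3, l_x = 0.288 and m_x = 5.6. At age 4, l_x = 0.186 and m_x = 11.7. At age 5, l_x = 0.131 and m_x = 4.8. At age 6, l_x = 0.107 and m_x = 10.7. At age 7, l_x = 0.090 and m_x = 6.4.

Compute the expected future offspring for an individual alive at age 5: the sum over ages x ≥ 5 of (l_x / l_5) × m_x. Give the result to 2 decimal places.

17.94

l_5 = 0.131. Conditional survival from age 5 to x is l_x / l_5.
  x=5: (0.131/0.131) × 4.8 = 4.8000
  x=6: (0.107/0.131) × 10.7 = 8.7397
  x=7: (0.090/0.131) × 6.4 = 4.3969
Sum = 4.8000 + 8.7397 + 4.3969 = 17.9366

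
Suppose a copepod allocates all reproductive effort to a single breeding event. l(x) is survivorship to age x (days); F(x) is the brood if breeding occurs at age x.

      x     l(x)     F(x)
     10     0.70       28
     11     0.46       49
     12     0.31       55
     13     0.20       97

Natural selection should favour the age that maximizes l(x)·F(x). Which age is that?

11

Expected offspring if breeding at age x = l(x) × F(x):
  age 10: 0.70 × 28 = 19.600
  age 11: 0.46 × 49 = 22.540
  age 12: 0.31 × 55 = 17.050
  age 13: 0.20 × 97 = 19.400
Maximum at age 11 (22.540).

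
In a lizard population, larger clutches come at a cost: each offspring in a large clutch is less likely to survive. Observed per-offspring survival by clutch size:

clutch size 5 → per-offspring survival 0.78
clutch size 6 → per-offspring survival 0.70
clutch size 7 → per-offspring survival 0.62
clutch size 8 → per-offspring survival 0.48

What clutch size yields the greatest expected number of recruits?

7

Expected recruits = c × s(c):
  c=5: 5 × 0.78 = 3.900
  c=6: 6 × 0.70 = 4.200
  c=7: 7 × 0.62 = 4.340
  c=8: 8 × 0.48 = 3.840
Maximum at c = 7 (4.340 recruits).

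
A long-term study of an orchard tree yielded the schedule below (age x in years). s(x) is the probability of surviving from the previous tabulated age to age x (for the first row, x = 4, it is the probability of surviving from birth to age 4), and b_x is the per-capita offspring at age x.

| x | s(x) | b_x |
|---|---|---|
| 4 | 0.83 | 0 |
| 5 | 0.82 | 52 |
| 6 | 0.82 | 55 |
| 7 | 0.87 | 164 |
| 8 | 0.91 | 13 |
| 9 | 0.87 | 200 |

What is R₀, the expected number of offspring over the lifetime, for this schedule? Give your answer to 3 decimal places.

Survivorship from birth: l_x = s_4·s_5·…·s_x.
  l_4 = 0.83000
  l_5 = 0.68060
  l_6 = 0.55809
  l_7 = 0.48554
  l_8 = 0.44184
  l_9 = 0.38440
R₀ = Σ l_x b_x:
  age 4: 0.83000 × 0 = 0.0000
  age 5: 0.68060 × 52 = 35.3912
  age 6: 0.55809 × 55 = 30.6949
  age 7: 0.48554 × 164 = 79.6286
  age 8: 0.44184 × 13 = 5.7439
  age 9: 0.38440 × 200 = 76.8800
R₀ = 0.0000 + 35.3912 + 30.6949 + 79.6286 + 5.7439 + 76.8800 = 228.3386

228.339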